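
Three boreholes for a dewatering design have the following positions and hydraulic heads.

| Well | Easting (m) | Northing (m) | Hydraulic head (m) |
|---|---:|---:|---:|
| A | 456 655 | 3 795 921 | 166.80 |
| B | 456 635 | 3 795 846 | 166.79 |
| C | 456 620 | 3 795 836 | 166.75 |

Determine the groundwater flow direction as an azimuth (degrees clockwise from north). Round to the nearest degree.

Taking A as reference: B−A = (-20, -75, -0.01); C−A = (-35, -85, -0.05).
Determinant of the coordinate differences = (-20)·(-85) − (-35)·(-75) = -925.
∂h/∂x = [(-0.01)·(-85) − (-0.05)·(-75)] / -925 = +0.003135
∂h/∂y = [(-20)·(-0.05) − (-35)·(-0.01)] / -925 = -0.0007027
Flow direction (−∇h) has components (-0.003135 E, +0.0007027 N).
Azimuth = atan2(E, N) = atan2(-0.003135, +0.0007027) = 282.6° ≈ 283°.

283°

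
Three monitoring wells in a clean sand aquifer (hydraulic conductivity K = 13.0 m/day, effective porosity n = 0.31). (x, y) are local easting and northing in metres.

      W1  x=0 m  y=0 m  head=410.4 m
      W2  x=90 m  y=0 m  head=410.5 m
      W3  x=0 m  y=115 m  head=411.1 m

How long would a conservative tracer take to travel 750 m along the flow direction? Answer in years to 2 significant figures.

7.9 years

∂h/∂x = (410.5 − 410.4) / (90 − 0) = +0.001111
∂h/∂y = (411.1 − 410.4) / (115 − 0) = +0.006087
|∇h| = √(0.001111² + 0.006087²) = 0.006188
Seepage velocity v = K·i/n = 13.0 × 0.006188 / 0.31 = 0.2595 m/day.
t = 750 / 0.2595 = 2890 days = 7.91 years.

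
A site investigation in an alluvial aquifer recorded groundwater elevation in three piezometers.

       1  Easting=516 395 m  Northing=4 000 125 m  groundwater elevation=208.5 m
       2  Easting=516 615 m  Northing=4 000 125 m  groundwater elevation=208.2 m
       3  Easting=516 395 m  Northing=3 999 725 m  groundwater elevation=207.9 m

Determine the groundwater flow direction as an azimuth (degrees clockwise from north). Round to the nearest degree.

∂h/∂x = (208.2 − 208.5) / (516615 − 516395) = -0.001364
∂h/∂y = (207.9 − 208.5) / (3999725 − 4000125) = +0.001500
Flow direction (−∇h) has components (+0.001364 E, -0.001500 N).
Azimuth = atan2(E, N) = atan2(+0.001364, -0.001500) = 137.7° ≈ 138°.

138°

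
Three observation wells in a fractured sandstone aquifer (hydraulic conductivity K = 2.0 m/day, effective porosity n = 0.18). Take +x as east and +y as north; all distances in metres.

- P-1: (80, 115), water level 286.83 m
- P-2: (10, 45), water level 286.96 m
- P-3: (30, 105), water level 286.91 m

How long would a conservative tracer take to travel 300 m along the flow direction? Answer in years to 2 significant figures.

Differences from P-1: to P-2 (Δx, Δy, Δh) = (-70, -70, +0.13); to P-3 = (-50, -10, +0.08).
Determinant of the coordinate differences = (-70)·(-10) − (-50)·(-70) = -2800.
∂h/∂x = [(+0.13)·(-10) − (+0.08)·(-70)] / -2800 = -0.001536
∂h/∂y = [(-70)·(+0.08) − (-50)·(+0.13)] / -2800 = -0.0003214
|∇h| = √(-0.001536² + -0.0003214²) = 0.001569
Seepage velocity v = K·i/n = 2.0 × 0.001569 / 0.18 = 0.01743 m/day.
t = 300 / 0.01743 = 1.721e+04 days = 47.1 years.

47 years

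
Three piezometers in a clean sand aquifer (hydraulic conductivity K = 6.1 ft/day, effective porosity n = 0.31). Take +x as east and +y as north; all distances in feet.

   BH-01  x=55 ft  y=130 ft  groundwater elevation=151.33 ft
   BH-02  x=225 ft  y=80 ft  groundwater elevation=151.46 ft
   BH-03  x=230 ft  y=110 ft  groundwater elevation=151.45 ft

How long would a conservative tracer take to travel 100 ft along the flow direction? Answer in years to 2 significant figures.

18 years

With h = a·x + b·y + c and BH-01 as origin, the differences give:
  170·a + (-50)·b = +0.13
  175·a + (-20)·b = +0.12
Eliminate b (×(-20) and ×(-50), subtract): 5350·a = 3.400 → a = ∂h/∂x = +0.0006355
Back-substitute: b = ∂h/∂y = -0.0004393.
|∇h| = √(0.0006355² + -0.0004393²) = 0.0007726
Seepage velocity v = K·i/n = 6.1 × 0.0007726 / 0.31 = 0.0152 ft/day.
t = 100 / 0.0152 = 6579 days = 18 years.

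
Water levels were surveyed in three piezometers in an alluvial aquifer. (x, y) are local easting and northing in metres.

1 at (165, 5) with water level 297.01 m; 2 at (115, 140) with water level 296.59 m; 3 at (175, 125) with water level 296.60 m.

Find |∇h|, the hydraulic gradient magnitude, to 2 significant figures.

0.0034

With h = a·x + b·y + c and 1 as origin, the differences give:
  (-50)·a + 135·b = -0.42
  10·a + 120·b = -0.41
Eliminate b (×120 and ×135, subtract): -7350·a = 4.950 → a = ∂h/∂x = -0.0006735
Back-substitute: b = ∂h/∂y = -0.003361.
|∇h| = √(-0.0006735² + -0.003361²) = 0.003428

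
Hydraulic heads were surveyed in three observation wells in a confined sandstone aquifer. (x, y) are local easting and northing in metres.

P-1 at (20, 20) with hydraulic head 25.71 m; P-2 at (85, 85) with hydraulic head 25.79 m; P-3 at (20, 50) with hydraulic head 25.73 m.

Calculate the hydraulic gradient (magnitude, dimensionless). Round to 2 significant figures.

Differences from P-1: to P-2 (Δx, Δy, Δh) = (65, 65, +0.08); to P-3 = (0, 30, +0.02).
Solve a·Δx + b·Δy = Δh: det = 65·30 − 0·65 = 1950.
∂h/∂x = [(+0.08)·30 − (+0.02)·65] / 1950 = +0.0005641
∂h/∂y = [65·(+0.02) − 0·(+0.08)] / 1950 = +0.0006667
|∇h| = √(0.0005641² + 0.0006667²) = 0.0008733

0.00087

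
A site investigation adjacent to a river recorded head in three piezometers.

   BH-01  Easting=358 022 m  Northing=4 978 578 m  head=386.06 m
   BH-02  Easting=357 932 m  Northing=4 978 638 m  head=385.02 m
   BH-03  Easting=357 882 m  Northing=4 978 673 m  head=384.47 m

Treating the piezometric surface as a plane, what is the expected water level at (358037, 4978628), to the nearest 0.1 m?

With h = a·x + b·y + c and BH-01 as origin, the differences give:
  (-90)·a + 60·b = -1.04
  (-140)·a + 95·b = -1.59
Eliminate b (×95 and ×60, subtract): -150·a = -3.400 → a = ∂h/∂x = +0.02267
Back-substitute: b = ∂h/∂y = +0.01667.
h(358037, 4978628) = 386.06 + (+0.02267)·(15) + (+0.01667)·(50) = 386.06 +0.340 +0.833 = 387.233 m.

387.2 m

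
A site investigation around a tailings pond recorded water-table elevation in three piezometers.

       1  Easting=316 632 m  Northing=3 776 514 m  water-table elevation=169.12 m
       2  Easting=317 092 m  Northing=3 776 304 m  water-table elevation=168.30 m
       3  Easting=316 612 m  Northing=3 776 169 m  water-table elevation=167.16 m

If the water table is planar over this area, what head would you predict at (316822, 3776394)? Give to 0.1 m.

168.6 m

With h = a·x + b·y + c and 1 as origin, the differences give:
  460·a + (-210)·b = -0.82
  (-20)·a + (-345)·b = -1.96
Eliminate b (×(-345) and ×(-210), subtract): -162900·a = -128.700 → a = ∂h/∂x = +0.0007901
Back-substitute: b = ∂h/∂y = +0.005635.
h(316822, 3776394) = 169.12 + (+0.0007901)·(190) + (+0.005635)·(-120) = 169.12 +0.150 -0.676 = 168.594 m.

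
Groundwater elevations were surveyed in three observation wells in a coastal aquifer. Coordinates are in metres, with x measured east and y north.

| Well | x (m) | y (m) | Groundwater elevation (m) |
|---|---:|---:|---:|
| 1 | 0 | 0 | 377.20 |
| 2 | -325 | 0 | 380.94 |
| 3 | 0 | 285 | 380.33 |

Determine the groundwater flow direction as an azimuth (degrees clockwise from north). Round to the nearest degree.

134°

∂h/∂x = (380.94 − 377.20) / (-325 − 0) = -0.01151
∂h/∂y = (380.33 − 377.20) / (285 − 0) = +0.01098
Flow direction (−∇h) has components (+0.01151 E, -0.01098 N).
Azimuth = atan2(E, N) = atan2(+0.01151, -0.01098) = 133.7° ≈ 134°.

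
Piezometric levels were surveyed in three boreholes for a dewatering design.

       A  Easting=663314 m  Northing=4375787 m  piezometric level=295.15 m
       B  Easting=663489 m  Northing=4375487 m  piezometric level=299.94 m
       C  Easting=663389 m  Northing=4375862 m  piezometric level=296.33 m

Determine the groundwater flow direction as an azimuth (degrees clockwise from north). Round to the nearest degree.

282°

Differences from A: to B (Δx, Δy, Δh) = (175, -300, +4.79); to C = (75, 75, +1.18).
Determinant of the coordinate differences = 175·75 − 75·(-300) = 35625.
∂h/∂x = [(+4.79)·75 − (+1.18)·(-300)] / 35625 = +0.02002
∂h/∂y = [175·(+1.18) − 75·(+4.79)] / 35625 = -0.004288
Flow direction (−∇h) has components (-0.02002 E, +0.004288 N).
Azimuth = atan2(E, N) = atan2(-0.02002, +0.004288) = 282.1° ≈ 282°.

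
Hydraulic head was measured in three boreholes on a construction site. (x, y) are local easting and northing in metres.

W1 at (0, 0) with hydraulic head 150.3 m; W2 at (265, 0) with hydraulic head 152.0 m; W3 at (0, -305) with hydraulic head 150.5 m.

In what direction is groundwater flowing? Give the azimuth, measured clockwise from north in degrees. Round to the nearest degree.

276°

∂h/∂x = (152.0 − 150.3) / (265 − 0) = +0.006415
∂h/∂y = (150.5 − 150.3) / (-305 − 0) = -0.0006557
Flow direction (−∇h) has components (-0.006415 E, +0.0006557 N).
Azimuth = atan2(E, N) = atan2(-0.006415, +0.0006557) = 275.8° ≈ 276°.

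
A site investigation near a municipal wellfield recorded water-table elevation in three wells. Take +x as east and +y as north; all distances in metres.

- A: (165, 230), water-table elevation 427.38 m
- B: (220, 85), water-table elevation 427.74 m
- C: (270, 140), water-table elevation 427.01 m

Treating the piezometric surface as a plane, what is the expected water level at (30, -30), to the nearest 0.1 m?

430.0 m

Taking A as reference: B−A = (55, -145, +0.36); C−A = (105, -90, -0.37).
Solve a·Δx + b·Δy = Δh: det = 55·(-90) − 105·(-145) = 10275.
∂h/∂x = [(+0.36)·(-90) − (-0.37)·(-145)] / 10275 = -0.008375
∂h/∂y = [55·(-0.37) − 105·(+0.36)] / 10275 = -0.005659
h(30, -30) = 427.38 + (-0.008375)·(-135) + (-0.005659)·(-260) = 427.38 +1.131 +1.471 = 429.982 m.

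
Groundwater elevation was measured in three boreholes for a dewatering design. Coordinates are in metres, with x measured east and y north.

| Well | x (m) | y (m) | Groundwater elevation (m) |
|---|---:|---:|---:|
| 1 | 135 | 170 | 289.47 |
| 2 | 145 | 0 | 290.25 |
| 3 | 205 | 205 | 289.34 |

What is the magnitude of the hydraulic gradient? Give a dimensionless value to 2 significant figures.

Taking 1 as reference: 2−1 = (10, -170, +0.78); 3−1 = (70, 35, -0.13).
Determinant of the coordinate differences = 10·35 − 70·(-170) = 12250.
∂h/∂x = [(+0.78)·35 − (-0.13)·(-170)] / 12250 = +0.0004245
∂h/∂y = [10·(-0.13) − 70·(+0.78)] / 12250 = -0.004563
|∇h| = √(0.0004245² + -0.004563²) = 0.004583

0.0046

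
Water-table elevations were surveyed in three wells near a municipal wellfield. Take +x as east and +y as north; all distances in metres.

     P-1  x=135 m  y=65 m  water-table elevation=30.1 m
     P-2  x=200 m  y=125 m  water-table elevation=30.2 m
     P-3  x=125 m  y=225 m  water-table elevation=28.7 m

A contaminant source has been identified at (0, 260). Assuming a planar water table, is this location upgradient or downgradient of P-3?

Taking P-1 as reference: P-2−P-1 = (65, 60, +0.1); P-3−P-1 = (-10, 160, -1.4).
Solve a·Δx + b·Δy = Δh: det = 65·160 − (-10)·60 = 11000.
∂h/∂x = [(+0.1)·160 − (-1.4)·60] / 11000 = +0.009091
∂h/∂y = [65·(-1.4) − (-10)·(+0.1)] / 11000 = -0.008182
Head at (0, 260) = 30.1 + (+0.009091)·(-135) + (-0.008182)·(195) = 27.28 m.
That is lower than the 28.7 m at P-3, so the point is downgradient.

downgradient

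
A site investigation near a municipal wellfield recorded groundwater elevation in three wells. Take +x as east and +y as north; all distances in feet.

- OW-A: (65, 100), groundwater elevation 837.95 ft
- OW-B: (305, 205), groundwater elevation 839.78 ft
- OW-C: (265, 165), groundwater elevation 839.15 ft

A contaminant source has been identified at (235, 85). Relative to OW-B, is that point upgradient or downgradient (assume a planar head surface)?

downgradient

Differences from OW-A: to OW-B (Δx, Δy, Δh) = (240, 105, +1.83); to OW-C = (200, 65, +1.20).
Determinant of the coordinate differences = 240·65 − 200·105 = -5400.
∂h/∂x = [(+1.83)·65 − (+1.20)·105] / -5400 = +0.001306
∂h/∂y = [240·(+1.20) − 200·(+1.83)] / -5400 = +0.01444
Head at (235, 85) = 837.95 + (+0.001306)·(170) + (+0.01444)·(-15) = 837.96 ft.
That is lower than the 839.78 ft at OW-B, so the point is downgradient.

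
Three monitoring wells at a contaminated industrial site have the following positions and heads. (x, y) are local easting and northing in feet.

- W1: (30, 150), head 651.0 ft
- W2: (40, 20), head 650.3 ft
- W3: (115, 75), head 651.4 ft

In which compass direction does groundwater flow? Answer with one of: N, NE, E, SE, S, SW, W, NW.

Three-point gradient (reference W1): Δ to W2 = (10, -130, -0.7), Δ to W3 = (85, -75, +0.4).
∂h/∂x = +0.01015, ∂h/∂y = +0.006165 (det = 10300).
Flow = −∇h = (-0.01015 east, -0.006165 north), which points southwest.

SW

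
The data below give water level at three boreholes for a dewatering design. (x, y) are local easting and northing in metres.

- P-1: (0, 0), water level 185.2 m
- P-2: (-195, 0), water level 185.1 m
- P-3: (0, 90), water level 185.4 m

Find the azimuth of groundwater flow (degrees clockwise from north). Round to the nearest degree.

193°

∂h/∂x = (185.1 − 185.2) / (-195 − 0) = +0.0005128
∂h/∂y = (185.4 − 185.2) / (90 − 0) = +0.002222
Flow direction (−∇h) has components (-0.0005128 E, -0.002222 N).
Azimuth = atan2(E, N) = atan2(-0.0005128, -0.002222) = 193.0° ≈ 193°.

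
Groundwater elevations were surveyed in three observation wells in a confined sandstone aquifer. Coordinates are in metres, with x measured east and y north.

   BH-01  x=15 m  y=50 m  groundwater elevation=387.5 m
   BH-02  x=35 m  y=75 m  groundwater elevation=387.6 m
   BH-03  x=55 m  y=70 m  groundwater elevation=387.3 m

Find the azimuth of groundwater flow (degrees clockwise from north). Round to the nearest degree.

139°

Three-point gradient (reference BH-01): Δ to BH-02 = (20, 25, +0.1), Δ to BH-03 = (40, 20, -0.2).
∂h/∂x = -0.01167, ∂h/∂y = +0.01333 (det = -600).
Flow direction (−∇h) has components (+0.01167 E, -0.01333 N).
Azimuth = atan2(E, N) = atan2(+0.01167, -0.01333) = 138.8° ≈ 139°.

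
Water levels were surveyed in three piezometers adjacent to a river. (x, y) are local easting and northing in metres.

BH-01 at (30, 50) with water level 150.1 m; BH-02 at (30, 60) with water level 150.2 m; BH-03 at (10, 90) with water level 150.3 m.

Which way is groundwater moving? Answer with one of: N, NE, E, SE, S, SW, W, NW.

With h = a·x + b·y + c and BH-01 as origin, the differences give:
  0·a + 10·b = +0.1
  (-20)·a + 40·b = +0.2
Eliminate b (×40 and ×10, subtract): 200·a = 2.00 → a = ∂h/∂x = +0.010000
Back-substitute: b = ∂h/∂y = +0.010000.
Flow = −∇h = (-0.010000 east, -0.010000 north), which points southwest.

SW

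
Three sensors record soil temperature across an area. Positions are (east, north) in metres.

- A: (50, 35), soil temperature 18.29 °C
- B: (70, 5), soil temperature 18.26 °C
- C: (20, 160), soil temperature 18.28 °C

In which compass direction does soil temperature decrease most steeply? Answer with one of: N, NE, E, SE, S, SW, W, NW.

E

With T = a·x + b·y + c and A as origin, the differences give:
  20·a + (-30)·b = -0.03
  (-30)·a + 125·b = -0.01
Eliminate b (×125 and ×(-30), subtract): 1600·a = -4.050 → a = ∂T/∂x = -0.002531
Back-substitute: b = ∂T/∂y = -0.0006875.
Steepest decrease is along −∇f = (+0.002531 E, +0.0006875 N) → east.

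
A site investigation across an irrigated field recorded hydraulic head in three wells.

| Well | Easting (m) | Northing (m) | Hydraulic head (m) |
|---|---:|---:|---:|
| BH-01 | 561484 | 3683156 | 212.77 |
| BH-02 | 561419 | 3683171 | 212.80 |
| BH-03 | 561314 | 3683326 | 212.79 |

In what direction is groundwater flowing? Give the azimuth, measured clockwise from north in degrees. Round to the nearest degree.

052°

Taking BH-01 as reference: BH-02−BH-01 = (-65, 15, +0.03); BH-03−BH-01 = (-170, 170, +0.02).
Solve a·Δx + b·Δy = Δh: det = (-65)·170 − (-170)·15 = -8500.
∂h/∂x = [(+0.03)·170 − (+0.02)·15] / -8500 = -0.0005647
∂h/∂y = [(-65)·(+0.02) − (-170)·(+0.03)] / -8500 = -0.0004471
Flow direction (−∇h) has components (+0.0005647 E, +0.0004471 N).
Azimuth = atan2(E, N) = atan2(+0.0005647, +0.0004471) = 51.6° ≈ 052°.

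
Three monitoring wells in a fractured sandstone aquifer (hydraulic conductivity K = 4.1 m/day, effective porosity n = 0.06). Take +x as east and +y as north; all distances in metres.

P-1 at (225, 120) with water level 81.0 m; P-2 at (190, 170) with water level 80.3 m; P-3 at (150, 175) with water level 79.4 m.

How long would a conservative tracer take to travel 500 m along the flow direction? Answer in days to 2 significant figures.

320 days

With h = a·x + b·y + c and P-1 as origin, the differences give:
  (-35)·a + 50·b = -0.7
  (-75)·a + 55·b = -1.6
Eliminate b (×55 and ×50, subtract): 1825·a = 41.50 → a = ∂h/∂x = +0.02274
Back-substitute: b = ∂h/∂y = +0.001918.
|∇h| = √(0.02274² + 0.001918²) = 0.02282
Seepage velocity v = K·i/n = 4.1 × 0.02282 / 0.06 = 1.559 m/day.
t = 500 / 1.559 = 320.7 days.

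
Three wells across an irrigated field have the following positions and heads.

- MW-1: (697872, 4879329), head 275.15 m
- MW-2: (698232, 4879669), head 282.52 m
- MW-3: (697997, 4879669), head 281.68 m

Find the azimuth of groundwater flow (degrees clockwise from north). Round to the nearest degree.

191°

Differences from MW-1: to MW-2 (Δx, Δy, Δh) = (360, 340, +7.37); to MW-3 = (125, 340, +6.53).
Determinant of the coordinate differences = 360·340 − 125·340 = 79900.
∂h/∂x = [(+7.37)·340 − (+6.53)·340] / 79900 = +0.003574
∂h/∂y = [360·(+6.53) − 125·(+7.37)] / 79900 = +0.01789
Flow direction (−∇h) has components (-0.003574 E, -0.01789 N).
Azimuth = atan2(E, N) = atan2(-0.003574, -0.01789) = 191.3° ≈ 191°.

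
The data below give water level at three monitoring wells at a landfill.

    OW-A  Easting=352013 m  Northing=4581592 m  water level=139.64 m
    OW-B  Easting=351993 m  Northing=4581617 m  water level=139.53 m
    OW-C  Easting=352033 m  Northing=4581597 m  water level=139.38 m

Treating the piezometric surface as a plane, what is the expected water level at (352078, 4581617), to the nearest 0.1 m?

Differences from OW-A: to OW-B (Δx, Δy, Δh) = (-20, 25, -0.11); to OW-C = (20, 5, -0.26).
Determinant of the coordinate differences = (-20)·5 − 20·25 = -600.
∂h/∂x = [(-0.11)·5 − (-0.26)·25] / -600 = -0.009917
∂h/∂y = [(-20)·(-0.26) − 20·(-0.11)] / -600 = -0.01233
h(352078, 4581617) = 139.64 + (-0.009917)·(65) + (-0.01233)·(25) = 139.64 -0.645 -0.308 = 138.687 m.

138.7 m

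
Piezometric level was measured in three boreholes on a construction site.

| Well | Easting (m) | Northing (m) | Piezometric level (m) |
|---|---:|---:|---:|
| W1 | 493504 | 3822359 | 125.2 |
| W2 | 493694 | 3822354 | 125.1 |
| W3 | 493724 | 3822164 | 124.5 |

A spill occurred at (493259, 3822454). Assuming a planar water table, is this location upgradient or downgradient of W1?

Differences from W1: to W2 (Δx, Δy, Δh) = (190, -5, -0.1); to W3 = (220, -195, -0.7).
Solve a·Δx + b·Δy = Δh: det = 190·(-195) − 220·(-5) = -35950.
∂h/∂x = [(-0.1)·(-195) − (-0.7)·(-5)] / -35950 = -0.0004451
∂h/∂y = [190·(-0.7) − 220·(-0.1)] / -35950 = +0.003088
Head at (493259, 3822454) = 125.2 + (-0.0004451)·(-245) + (+0.003088)·(95) = 125.60 m.
That is higher than the 125.2 m at W1, so the point is upgradient.

upgradient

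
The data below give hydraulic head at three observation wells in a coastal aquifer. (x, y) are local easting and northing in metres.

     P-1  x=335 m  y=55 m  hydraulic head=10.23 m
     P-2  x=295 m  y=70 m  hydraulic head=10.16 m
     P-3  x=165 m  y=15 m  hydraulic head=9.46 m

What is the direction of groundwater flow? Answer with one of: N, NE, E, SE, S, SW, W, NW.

Differences from P-1: to P-2 (Δx, Δy, Δh) = (-40, 15, -0.07); to P-3 = (-170, -40, -0.77).
Determinant of the coordinate differences = (-40)·(-40) − (-170)·15 = 4150.
∂h/∂x = [(-0.07)·(-40) − (-0.77)·15] / 4150 = +0.003458
∂h/∂y = [(-40)·(-0.77) − (-170)·(-0.07)] / 4150 = +0.004554
Flow = −∇h = (-0.003458 east, -0.004554 north), which points southwest.

SW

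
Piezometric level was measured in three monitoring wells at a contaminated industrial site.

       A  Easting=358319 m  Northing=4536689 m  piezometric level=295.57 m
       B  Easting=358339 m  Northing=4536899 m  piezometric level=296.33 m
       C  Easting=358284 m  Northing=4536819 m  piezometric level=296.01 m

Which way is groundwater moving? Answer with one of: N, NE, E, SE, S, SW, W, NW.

With h = a·x + b·y + c and A as origin, the differences give:
  20·a + 210·b = +0.76
  (-35)·a + 130·b = +0.44
Eliminate b (×130 and ×210, subtract): 9950·a = 6.400 → a = ∂h/∂x = +0.0006432
Back-substitute: b = ∂h/∂y = +0.003558.
Flow = −∇h = (-0.0006432 east, -0.003558 north), which points south.

S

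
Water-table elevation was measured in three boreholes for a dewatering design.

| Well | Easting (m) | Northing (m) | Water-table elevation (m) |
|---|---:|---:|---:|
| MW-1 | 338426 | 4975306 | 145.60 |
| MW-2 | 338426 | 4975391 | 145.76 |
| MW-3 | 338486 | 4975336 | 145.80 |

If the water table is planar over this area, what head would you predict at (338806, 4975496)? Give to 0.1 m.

146.9 m

Taking MW-1 as reference: MW-2−MW-1 = (0, 85, +0.16); MW-3−MW-1 = (60, 30, +0.20).
Determinant of the coordinate differences = 0·30 − 60·85 = -5100.
∂h/∂x = [(+0.16)·30 − (+0.20)·85] / -5100 = +0.002392
∂h/∂y = [0·(+0.20) − 60·(+0.16)] / -5100 = +0.001882
h(338806, 4975496) = 145.60 + (+0.002392)·(380) + (+0.001882)·(190) = 145.60 +0.909 +0.358 = 146.867 m.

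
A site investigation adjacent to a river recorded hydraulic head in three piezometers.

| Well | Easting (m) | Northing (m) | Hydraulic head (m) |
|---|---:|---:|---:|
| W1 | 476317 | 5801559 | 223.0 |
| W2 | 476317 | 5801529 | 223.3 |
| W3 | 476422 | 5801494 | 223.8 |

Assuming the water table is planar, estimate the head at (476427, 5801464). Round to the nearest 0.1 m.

224.1 m

Differences from W1: to W2 (Δx, Δy, Δh) = (0, -30, +0.3); to W3 = (105, -65, +0.8).
Solve a·Δx + b·Δy = Δh: det = 0·(-65) − 105·(-30) = 3150.
∂h/∂x = [(+0.3)·(-65) − (+0.8)·(-30)] / 3150 = +0.001429
∂h/∂y = [0·(+0.8) − 105·(+0.3)] / 3150 = -0.01000
h(476427, 5801464) = 223.0 + (+0.001429)·(110) + (-0.01000)·(-95) = 223.0 +0.157 +0.950 = 224.107 m.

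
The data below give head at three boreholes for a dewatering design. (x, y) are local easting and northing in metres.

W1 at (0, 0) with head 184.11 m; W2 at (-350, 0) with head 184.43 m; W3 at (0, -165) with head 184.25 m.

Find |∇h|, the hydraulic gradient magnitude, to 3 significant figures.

0.00125

∂h/∂x = (184.43 − 184.11) / (-350 − 0) = -0.0009143
∂h/∂y = (184.25 − 184.11) / (-165 − 0) = -0.0008485
|∇h| = √(-0.0009143² + -0.0008485²) = 0.001247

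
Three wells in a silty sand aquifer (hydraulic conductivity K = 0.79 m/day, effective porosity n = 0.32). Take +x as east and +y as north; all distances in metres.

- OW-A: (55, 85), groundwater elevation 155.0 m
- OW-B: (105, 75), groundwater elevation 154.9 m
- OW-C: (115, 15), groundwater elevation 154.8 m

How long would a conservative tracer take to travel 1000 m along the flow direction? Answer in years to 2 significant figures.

Differences from OW-A: to OW-B (Δx, Δy, Δh) = (50, -10, -0.1); to OW-C = (60, -70, -0.2).
Determinant of the coordinate differences = 50·(-70) − 60·(-10) = -2900.
∂h/∂x = [(-0.1)·(-70) − (-0.2)·(-10)] / -2900 = -0.001724
∂h/∂y = [50·(-0.2) − 60·(-0.1)] / -2900 = +0.001379
|∇h| = √(-0.001724² + 0.001379²) = 0.002208
Seepage velocity v = K·i/n = 0.79 × 0.002208 / 0.32 = 0.005451 m/day.
t = 1000 / 0.005451 = 1.835e+05 days = 502 years.

500 years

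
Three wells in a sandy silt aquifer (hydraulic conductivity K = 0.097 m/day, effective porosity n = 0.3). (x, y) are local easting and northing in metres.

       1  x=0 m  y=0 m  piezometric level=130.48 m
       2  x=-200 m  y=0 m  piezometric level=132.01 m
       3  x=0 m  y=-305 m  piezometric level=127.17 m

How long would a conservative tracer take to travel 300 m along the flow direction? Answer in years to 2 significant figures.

∂h/∂x = (132.01 − 130.48) / (-200 − 0) = -0.007650
∂h/∂y = (127.17 − 130.48) / (-305 − 0) = +0.01085
|∇h| = √(-0.007650² + 0.01085²) = 0.01328
Seepage velocity v = K·i/n = 0.097 × 0.01328 / 0.3 = 0.004294 m/day.
t = 300 / 0.004294 = 6.986e+04 days = 191 years.

190 years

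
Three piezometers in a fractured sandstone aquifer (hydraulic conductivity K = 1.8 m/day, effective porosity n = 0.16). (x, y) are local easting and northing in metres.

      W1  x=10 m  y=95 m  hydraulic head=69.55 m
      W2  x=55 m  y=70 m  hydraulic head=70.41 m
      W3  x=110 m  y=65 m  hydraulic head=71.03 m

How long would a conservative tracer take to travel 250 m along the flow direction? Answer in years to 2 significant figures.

With h = a·x + b·y + c and W1 as origin, the differences give:
  45·a + (-25)·b = +0.86
  100·a + (-30)·b = +1.48
Eliminate b (×(-30) and ×(-25), subtract): 1150·a = 11.200 → a = ∂h/∂x = +0.009739
Back-substitute: b = ∂h/∂y = -0.01687.
|∇h| = √(0.009739² + -0.01687²) = 0.01948
Seepage velocity v = K·i/n = 1.8 × 0.01948 / 0.16 = 0.2192 m/day.
t = 250 / 0.2192 = 1141 days = 3.12 years.

3.1 years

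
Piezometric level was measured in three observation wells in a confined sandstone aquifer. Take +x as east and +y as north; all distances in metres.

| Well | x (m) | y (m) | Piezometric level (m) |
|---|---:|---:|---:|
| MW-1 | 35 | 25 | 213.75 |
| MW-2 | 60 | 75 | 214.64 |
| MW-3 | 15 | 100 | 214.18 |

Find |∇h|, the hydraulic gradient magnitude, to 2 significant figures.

Differences from MW-1: to MW-2 (Δx, Δy, Δh) = (25, 50, +0.89); to MW-3 = (-20, 75, +0.43).
Solve a·Δx + b·Δy = Δh: det = 25·75 − (-20)·50 = 2875.
∂h/∂x = [(+0.89)·75 − (+0.43)·50] / 2875 = +0.01574
∂h/∂y = [25·(+0.43) − (-20)·(+0.89)] / 2875 = +0.009930
|∇h| = √(0.01574² + 0.009930²) = 0.01861

0.019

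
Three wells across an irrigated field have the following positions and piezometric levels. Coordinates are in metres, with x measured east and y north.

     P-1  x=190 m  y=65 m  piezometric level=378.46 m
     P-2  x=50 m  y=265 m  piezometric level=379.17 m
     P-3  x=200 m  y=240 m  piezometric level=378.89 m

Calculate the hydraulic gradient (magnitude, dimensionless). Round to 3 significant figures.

Three-point gradient (reference P-1): Δ to P-2 = (-140, 200, +0.71), Δ to P-3 = (10, 175, +0.43).
∂h/∂x = -0.001443, ∂h/∂y = +0.002540 (det = -26500).
|∇h| = √(-0.001443² + 0.002540²) = 0.002921

0.00292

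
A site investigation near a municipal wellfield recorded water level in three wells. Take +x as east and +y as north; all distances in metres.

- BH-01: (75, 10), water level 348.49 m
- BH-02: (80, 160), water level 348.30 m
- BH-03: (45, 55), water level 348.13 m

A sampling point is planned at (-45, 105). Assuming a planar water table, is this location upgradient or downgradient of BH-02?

downgradient

Differences from BH-01: to BH-02 (Δx, Δy, Δh) = (5, 150, -0.19); to BH-03 = (-30, 45, -0.36).
Solve a·Δx + b·Δy = Δh: det = 5·45 − (-30)·150 = 4725.
∂h/∂x = [(-0.19)·45 − (-0.36)·150] / 4725 = +0.009619
∂h/∂y = [5·(-0.36) − (-30)·(-0.19)] / 4725 = -0.001587
Head at (-45, 105) = 348.49 + (+0.009619)·(-120) + (-0.001587)·(95) = 347.18 m.
That is lower than the 348.30 m at BH-02, so the point is downgradient.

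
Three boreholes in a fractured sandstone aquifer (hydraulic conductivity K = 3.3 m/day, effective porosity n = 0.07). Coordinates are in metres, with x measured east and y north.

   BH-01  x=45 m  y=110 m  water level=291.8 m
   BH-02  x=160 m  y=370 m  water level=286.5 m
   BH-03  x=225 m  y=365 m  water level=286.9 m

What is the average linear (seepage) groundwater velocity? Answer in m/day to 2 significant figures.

1.1 m/day

Taking BH-01 as reference: BH-02−BH-01 = (115, 260, -5.3); BH-03−BH-01 = (180, 255, -4.9).
Solve a·Δx + b·Δy = Δh: det = 115·255 − 180·260 = -17475.
∂h/∂x = [(-5.3)·255 − (-4.9)·260] / -17475 = +0.004435
∂h/∂y = [115·(-4.9) − 180·(-5.3)] / -17475 = -0.02235
|∇h| = √(0.004435² + -0.02235²) = 0.02279
Seepage velocity v = K·i/n = 3.3 × 0.02279 / 0.07 = 1.074 m/day.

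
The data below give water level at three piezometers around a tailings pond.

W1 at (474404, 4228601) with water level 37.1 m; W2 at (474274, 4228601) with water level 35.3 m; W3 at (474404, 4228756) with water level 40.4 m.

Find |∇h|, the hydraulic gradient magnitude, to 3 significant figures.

0.0254

∂h/∂x = (35.3 − 37.1) / (474274 − 474404) = +0.01385
∂h/∂y = (40.4 − 37.1) / (4228756 − 4228601) = +0.02129
|∇h| = √(0.01385² + 0.02129²) = 0.0254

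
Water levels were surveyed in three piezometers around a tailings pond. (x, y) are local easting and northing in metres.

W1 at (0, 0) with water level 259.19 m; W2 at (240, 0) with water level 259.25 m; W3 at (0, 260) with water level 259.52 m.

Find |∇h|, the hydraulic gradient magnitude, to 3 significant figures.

∂h/∂x = (259.25 − 259.19) / (240 − 0) = +0.0002500
∂h/∂y = (259.52 − 259.19) / (260 − 0) = +0.001269
|∇h| = √(0.0002500² + 0.001269²) = 0.001293

0.00129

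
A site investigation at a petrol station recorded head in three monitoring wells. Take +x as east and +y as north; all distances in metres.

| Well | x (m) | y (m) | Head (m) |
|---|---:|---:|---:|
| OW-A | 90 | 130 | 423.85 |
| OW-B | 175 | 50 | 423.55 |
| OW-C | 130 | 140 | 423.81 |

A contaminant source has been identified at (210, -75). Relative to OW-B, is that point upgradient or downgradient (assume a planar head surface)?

Differences from OW-A: to OW-B (Δx, Δy, Δh) = (85, -80, -0.30); to OW-C = (40, 10, -0.04).
Determinant of the coordinate differences = 85·10 − 40·(-80) = 4050.
∂h/∂x = [(-0.30)·10 − (-0.04)·(-80)] / 4050 = -0.001531
∂h/∂y = [85·(-0.04) − 40·(-0.30)] / 4050 = +0.002123
Head at (210, -75) = 423.85 + (-0.001531)·(120) + (+0.002123)·(-205) = 423.23 m.
That is lower than the 423.55 m at OW-B, so the point is downgradient.

downgradient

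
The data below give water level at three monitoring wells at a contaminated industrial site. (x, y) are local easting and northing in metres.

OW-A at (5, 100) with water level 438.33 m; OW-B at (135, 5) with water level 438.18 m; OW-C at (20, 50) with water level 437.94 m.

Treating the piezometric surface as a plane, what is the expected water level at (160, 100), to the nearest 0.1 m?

439.2 m

With h = a·x + b·y + c and OW-A as origin, the differences give:
  130·a + (-95)·b = -0.15
  15·a + (-50)·b = -0.39
Eliminate b (×(-50) and ×(-95), subtract): -5075·a = -29.550 → a = ∂h/∂x = +0.005823
Back-substitute: b = ∂h/∂y = +0.009547.
h(160, 100) = 438.33 + (+0.005823)·(155) + (+0.009547)·(0) = 438.33 +0.903 +0.000 = 439.233 m.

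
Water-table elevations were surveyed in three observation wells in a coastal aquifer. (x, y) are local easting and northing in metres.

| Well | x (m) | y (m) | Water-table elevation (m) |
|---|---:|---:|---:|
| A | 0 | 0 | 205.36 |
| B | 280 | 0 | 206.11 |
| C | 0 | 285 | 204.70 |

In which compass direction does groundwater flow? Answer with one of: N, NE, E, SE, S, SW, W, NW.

∂h/∂x = (206.11 − 205.36) / (280 − 0) = +0.002679
∂h/∂y = (204.70 − 205.36) / (285 − 0) = -0.002316
Flow = −∇h = (-0.002679 east, +0.002316 north), which points northwest.

NW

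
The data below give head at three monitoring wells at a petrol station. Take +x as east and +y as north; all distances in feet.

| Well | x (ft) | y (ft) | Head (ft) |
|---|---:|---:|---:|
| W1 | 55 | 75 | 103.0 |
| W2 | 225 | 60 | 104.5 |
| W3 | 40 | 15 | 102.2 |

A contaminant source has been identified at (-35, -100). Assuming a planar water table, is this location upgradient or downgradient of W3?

downgradient

Taking W1 as reference: W2−W1 = (170, -15, +1.5); W3−W1 = (-15, -60, -0.8).
Determinant of the coordinate differences = 170·(-60) − (-15)·(-15) = -10425.
∂h/∂x = [(+1.5)·(-60) − (-0.8)·(-15)] / -10425 = +0.009784
∂h/∂y = [170·(-0.8) − (-15)·(+1.5)] / -10425 = +0.01089
Head at (-35, -100) = 103.0 + (+0.009784)·(-90) + (+0.01089)·(-175) = 100.21 ft.
That is lower than the 102.2 ft at W3, so the point is downgradient.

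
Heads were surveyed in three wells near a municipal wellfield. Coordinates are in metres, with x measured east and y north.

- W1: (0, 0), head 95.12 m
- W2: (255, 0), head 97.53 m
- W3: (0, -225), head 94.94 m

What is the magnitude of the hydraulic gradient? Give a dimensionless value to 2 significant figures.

∂h/∂x = (97.53 − 95.12) / (255 − 0) = +0.009451
∂h/∂y = (94.94 − 95.12) / (-225 − 0) = +0.0008000
|∇h| = √(0.009451² + 0.0008000²) = 0.009485

0.0095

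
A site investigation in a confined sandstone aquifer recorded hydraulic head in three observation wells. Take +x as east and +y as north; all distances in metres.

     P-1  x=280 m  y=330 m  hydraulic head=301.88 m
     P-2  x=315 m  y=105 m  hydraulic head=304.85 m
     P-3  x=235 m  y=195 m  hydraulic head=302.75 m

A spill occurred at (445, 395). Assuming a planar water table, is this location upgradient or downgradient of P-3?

Three-point gradient (reference P-1): Δ to P-2 = (35, -225, +2.97), Δ to P-3 = (-45, -135, +0.87).
∂h/∂x = +0.01382, ∂h/∂y = -0.01105 (det = -14850).
Head at (445, 395) = 301.88 + (+0.01382)·(165) + (-0.01105)·(65) = 303.44 m.
That is higher than the 302.75 m at P-3, so the point is upgradient.

upgradient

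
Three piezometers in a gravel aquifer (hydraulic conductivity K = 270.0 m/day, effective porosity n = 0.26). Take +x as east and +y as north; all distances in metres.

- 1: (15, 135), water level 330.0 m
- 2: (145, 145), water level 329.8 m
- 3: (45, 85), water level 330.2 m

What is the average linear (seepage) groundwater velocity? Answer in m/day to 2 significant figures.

5.0 m/day

With h = a·x + b·y + c and 1 as origin, the differences give:
  130·a + 10·b = -0.2
  30·a + (-50)·b = +0.2
Eliminate b (×(-50) and ×10, subtract): -6800·a = 8.00 → a = ∂h/∂x = -0.001176
Back-substitute: b = ∂h/∂y = -0.004706.
|∇h| = √(-0.001176² + -0.004706²) = 0.004851
Seepage velocity v = K·i/n = 270.0 × 0.004851 / 0.26 = 5.038 m/day.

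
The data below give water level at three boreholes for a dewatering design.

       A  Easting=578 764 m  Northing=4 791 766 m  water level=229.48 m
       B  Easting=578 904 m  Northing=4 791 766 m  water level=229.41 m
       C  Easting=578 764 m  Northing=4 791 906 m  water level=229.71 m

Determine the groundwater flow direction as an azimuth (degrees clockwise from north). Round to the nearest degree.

∂h/∂x = (229.41 − 229.48) / (578904 − 578764) = -0.0005000
∂h/∂y = (229.71 − 229.48) / (4791906 − 4791766) = +0.001643
Flow direction (−∇h) has components (+0.0005000 E, -0.001643 N).
Azimuth = atan2(E, N) = atan2(+0.0005000, -0.001643) = 163.1° ≈ 163°.

163°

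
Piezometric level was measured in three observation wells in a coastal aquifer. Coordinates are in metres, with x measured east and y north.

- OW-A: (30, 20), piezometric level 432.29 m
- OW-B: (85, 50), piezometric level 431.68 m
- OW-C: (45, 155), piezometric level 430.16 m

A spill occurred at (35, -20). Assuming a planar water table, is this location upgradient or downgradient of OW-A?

upgradient

Taking OW-A as reference: OW-B−OW-A = (55, 30, -0.61); OW-C−OW-A = (15, 135, -2.13).
Solve a·Δx + b·Δy = Δh: det = 55·135 − 15·30 = 6975.
∂h/∂x = [(-0.61)·135 − (-2.13)·30] / 6975 = -0.002645
∂h/∂y = [55·(-2.13) − 15·(-0.61)] / 6975 = -0.01548
Head at (35, -20) = 432.29 + (-0.002645)·(5) + (-0.01548)·(-40) = 432.90 m.
That is higher than the 432.29 m at OW-A, so the point is upgradient.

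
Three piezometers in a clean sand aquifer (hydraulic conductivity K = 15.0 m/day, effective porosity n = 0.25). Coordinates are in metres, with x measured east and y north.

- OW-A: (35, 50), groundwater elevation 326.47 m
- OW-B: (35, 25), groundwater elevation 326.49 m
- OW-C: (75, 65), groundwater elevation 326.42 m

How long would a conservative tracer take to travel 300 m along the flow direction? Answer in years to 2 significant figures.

11 years

With h = a·x + b·y + c and OW-A as origin, the differences give:
  0·a + (-25)·b = +0.02
  40·a + 15·b = -0.05
Eliminate b (×15 and ×(-25), subtract): 1000·a = -0.950 → a = ∂h/∂x = -0.0009500
Back-substitute: b = ∂h/∂y = -0.0008000.
|∇h| = √(-0.0009500² + -0.0008000²) = 0.001242
Seepage velocity v = K·i/n = 15.0 × 0.001242 / 0.25 = 0.07452 m/day.
t = 300 / 0.07452 = 4026 days = 11 years.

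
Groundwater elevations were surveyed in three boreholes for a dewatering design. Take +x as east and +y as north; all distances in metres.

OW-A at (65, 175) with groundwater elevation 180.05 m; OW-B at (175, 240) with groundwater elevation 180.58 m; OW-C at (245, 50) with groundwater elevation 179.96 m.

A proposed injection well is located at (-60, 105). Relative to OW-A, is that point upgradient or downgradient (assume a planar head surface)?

Differences from OW-A: to OW-B (Δx, Δy, Δh) = (110, 65, +0.53); to OW-C = (180, -125, -0.09).
Solve a·Δx + b·Δy = Δh: det = 110·(-125) − 180·65 = -25450.
∂h/∂x = [(+0.53)·(-125) − (-0.09)·65] / -25450 = +0.002373
∂h/∂y = [110·(-0.09) − 180·(+0.53)] / -25450 = +0.004138
Head at (-60, 105) = 180.05 + (+0.002373)·(-125) + (+0.004138)·(-70) = 179.46 m.
That is lower than the 180.05 m at OW-A, so the point is downgradient.

downgradient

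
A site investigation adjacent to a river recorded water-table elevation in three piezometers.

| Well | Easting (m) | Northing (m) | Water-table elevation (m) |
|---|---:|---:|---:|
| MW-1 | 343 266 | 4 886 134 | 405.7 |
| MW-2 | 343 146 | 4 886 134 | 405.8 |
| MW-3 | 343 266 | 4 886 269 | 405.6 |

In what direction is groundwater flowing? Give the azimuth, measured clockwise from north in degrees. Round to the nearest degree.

048°

∂h/∂x = (405.8 − 405.7) / (343146 − 343266) = -0.0008333
∂h/∂y = (405.6 − 405.7) / (4886269 − 4886134) = -0.0007407
Flow direction (−∇h) has components (+0.0008333 E, +0.0007407 N).
Azimuth = atan2(E, N) = atan2(+0.0008333, +0.0007407) = 48.4° ≈ 048°.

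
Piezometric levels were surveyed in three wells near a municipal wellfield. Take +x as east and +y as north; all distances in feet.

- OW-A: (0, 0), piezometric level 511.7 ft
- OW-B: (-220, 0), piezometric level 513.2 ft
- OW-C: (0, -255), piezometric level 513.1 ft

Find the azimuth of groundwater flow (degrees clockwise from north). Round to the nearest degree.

051°

∂h/∂x = (513.2 − 511.7) / (-220 − 0) = -0.006818
∂h/∂y = (513.1 − 511.7) / (-255 − 0) = -0.005490
Flow direction (−∇h) has components (+0.006818 E, +0.005490 N).
Azimuth = atan2(E, N) = atan2(+0.006818, +0.005490) = 51.2° ≈ 051°.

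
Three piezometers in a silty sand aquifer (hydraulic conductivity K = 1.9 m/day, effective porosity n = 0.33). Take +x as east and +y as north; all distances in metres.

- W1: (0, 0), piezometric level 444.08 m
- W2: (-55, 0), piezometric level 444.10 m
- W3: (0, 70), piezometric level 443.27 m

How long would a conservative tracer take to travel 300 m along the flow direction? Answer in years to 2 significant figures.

12 years

∂h/∂x = (444.10 − 444.08) / (-55 − 0) = -0.0003636
∂h/∂y = (443.27 − 444.08) / (70 − 0) = -0.01157
|∇h| = √(-0.0003636² + -0.01157²) = 0.01158
Seepage velocity v = K·i/n = 1.9 × 0.01158 / 0.33 = 0.06667 m/day.
t = 300 / 0.06667 = 4500 days = 12.3 years.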